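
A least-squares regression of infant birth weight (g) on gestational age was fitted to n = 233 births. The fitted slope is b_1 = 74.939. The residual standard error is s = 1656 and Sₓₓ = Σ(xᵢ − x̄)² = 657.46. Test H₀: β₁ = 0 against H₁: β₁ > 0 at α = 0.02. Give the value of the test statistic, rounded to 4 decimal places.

SE(b_1) = s/√Sₓₓ = 1656/√657.46 = 64.5841.
t = 74.939 / 64.5841 = 1.1603.
df = n − 2 = 231.
One-sided p ≈ 0.1236, which is ≥ 0.02, so fail to reject H₀.
The data do not give significant evidence that the true slope on gestational age is positive.

t = 1.1603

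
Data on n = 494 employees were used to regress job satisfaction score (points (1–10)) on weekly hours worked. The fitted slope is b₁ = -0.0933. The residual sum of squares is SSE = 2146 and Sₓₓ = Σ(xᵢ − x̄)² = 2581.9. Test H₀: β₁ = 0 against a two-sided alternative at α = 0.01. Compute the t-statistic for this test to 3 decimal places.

MSE = SSE/(n − 2) = 2146/492 = 4.36179.
SE(b₁) = √(MSE/Sₓₓ) = √(4.36179/2581.9) = 0.041102.
t = -0.0933 / 0.041102 = -2.270.
df = n − 2 = 492.
Two-sided p ≈ 0.0236, which is ≥ 0.01, so fail to reject H₀.
The data do not give significant evidence of an association between weekly hours worked and job satisfaction score.

t = -2.270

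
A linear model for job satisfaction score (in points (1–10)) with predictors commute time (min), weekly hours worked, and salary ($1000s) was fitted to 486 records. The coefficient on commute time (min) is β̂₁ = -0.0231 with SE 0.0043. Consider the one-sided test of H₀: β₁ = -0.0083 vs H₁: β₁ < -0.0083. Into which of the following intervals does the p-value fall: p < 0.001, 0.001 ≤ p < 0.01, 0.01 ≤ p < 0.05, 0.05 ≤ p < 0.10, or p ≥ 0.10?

p < 0.001

t = (-0.0231 − (-0.0083)) / 0.0043 = -3.442.
df = n − k − 1 = 486 − 3 − 1 = 482.
One-sided p = P(T_{482} < t) ≈ 0.0003.
So p < 0.001.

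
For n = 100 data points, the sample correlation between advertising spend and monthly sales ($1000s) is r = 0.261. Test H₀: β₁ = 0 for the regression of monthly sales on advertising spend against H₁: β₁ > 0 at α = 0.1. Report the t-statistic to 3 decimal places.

t = r·√(n − 2)/√(1 − r²) = 0.261·√98/√0.931879 = 2.677.
df = n − 2 = 98.
One-sided p ≈ 0.0044, which is < 0.1, so reject H₀.
There is evidence of a linear association between advertising spend and monthly sales.

t = 2.677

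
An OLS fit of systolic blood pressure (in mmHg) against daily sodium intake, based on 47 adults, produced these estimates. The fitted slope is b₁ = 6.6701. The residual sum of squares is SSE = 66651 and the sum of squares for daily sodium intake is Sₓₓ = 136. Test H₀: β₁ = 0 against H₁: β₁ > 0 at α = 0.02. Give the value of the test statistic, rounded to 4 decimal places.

t = 2.0212

MSE = SSE/(n − 2) = 66651/45 = 1481.13.
SE(b₁) = √(MSE/Sₓₓ) = √(1481.13/136) = 3.3001.
t = 6.6701 / 3.3001 = 2.0212.
df = n − 2 = 45.
One-sided p ≈ 0.0246, which is ≥ 0.02, so fail to reject H₀.
The data do not give significant evidence that the true slope on daily sodium intake is positive.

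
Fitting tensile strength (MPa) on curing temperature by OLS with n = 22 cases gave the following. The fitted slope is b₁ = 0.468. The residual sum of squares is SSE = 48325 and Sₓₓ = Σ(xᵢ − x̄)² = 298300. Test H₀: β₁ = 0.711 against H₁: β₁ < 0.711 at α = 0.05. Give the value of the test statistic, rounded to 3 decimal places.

t = -2.700

MSE = SSE/(n − 2) = 48325/20 = 2416.25.
SE(b₁) = √(MSE/Sₓₓ) = √(2416.25/298300) = 0.0900004.
t = (0.468 − 0.711) / 0.0900004 = -2.700.
df = n − 2 = 20.
One-sided p ≈ 0.0069, which is < 0.05, so reject H₀.
There is evidence that the true slope on curing temperature is below 0.711 MPa per unit.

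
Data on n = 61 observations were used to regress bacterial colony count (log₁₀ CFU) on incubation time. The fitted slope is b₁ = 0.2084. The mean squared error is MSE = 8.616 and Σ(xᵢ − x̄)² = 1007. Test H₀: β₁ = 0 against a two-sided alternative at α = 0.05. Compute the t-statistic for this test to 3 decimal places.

t = 2.253

SE(b₁) = √(MSE/Sₓₓ) = √(8.616/1007) = 0.0924992.
t = 0.2084 / 0.0924992 = 2.253.
df = n − 2 = 59.
Two-sided p ≈ 0.0280, which is < 0.05, so reject H₀.
There is evidence that incubation time is associated with bacterial colony count.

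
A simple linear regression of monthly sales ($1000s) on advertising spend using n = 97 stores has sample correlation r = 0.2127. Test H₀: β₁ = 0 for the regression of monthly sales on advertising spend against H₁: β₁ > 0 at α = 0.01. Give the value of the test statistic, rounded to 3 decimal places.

t = r·√(n − 2)/√(1 − r²) = 0.2127·√95/√0.954759 = 2.122.
df = n − 2 = 95.
One-sided p ≈ 0.0182, which is ≥ 0.01, so fail to reject H₀.
The data do not give significant evidence of a linear association between advertising spend and monthly sales.

t = 2.122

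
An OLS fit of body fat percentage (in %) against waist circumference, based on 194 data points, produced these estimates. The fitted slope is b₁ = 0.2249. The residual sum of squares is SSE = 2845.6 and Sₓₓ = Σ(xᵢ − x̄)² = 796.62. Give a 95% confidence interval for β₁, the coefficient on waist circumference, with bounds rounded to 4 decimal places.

MSE = SSE/(n − 2) = 2845.6/192 = 14.8208.
SE(b₁) = √(MSE/Sₓₓ) = √(14.8208/796.62) = 0.136399.
df = n − 2 = 192.
t* = t_{0.025, 192} = 1.972396.
Margin = t* × SE = 1.972396 × 0.136399 = 0.269033.
CI: 0.2249 ± 0.269033 → (-0.0441, 0.4939).
With 95% confidence, each one-unit increase in waist circumference is associated with a change of between -0.0441 and 0.4939 % in body fat percentage.

(-0.0441, 0.4939)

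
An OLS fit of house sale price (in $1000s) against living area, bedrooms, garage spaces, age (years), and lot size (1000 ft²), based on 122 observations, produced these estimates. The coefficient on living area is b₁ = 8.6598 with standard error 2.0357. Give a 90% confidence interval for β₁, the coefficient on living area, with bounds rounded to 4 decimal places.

df = n − k − 1 = 122 − 5 − 1 = 116.
t* = t_{0.05, 116} = 1.658096.
Margin = t* × SE = 1.658096 × 2.0357 = 3.375386.
CI: 8.6598 ± 3.375386 → (5.2844, 12.0352).
With 90% confidence, each one-unit increase in living area is associated with a change of between 5.2844 and 12.0352 $1000s in house sale price, holding the other predictors fixed.

(5.2844, 12.0352)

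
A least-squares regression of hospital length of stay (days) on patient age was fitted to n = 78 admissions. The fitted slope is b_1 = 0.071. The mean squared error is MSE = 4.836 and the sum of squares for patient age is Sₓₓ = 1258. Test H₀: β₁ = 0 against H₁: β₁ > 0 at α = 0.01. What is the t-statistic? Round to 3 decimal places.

SE(b_1) = √(MSE/Sₓₓ) = √(4.836/1258) = 0.0620016.
t = 0.071 / 0.0620016 = 1.145.
df = n − 2 = 76.
One-sided p ≈ 0.1279, which is ≥ 0.01, so fail to reject H₀.
The data do not give significant evidence that the true slope on patient age is positive.

t = 1.145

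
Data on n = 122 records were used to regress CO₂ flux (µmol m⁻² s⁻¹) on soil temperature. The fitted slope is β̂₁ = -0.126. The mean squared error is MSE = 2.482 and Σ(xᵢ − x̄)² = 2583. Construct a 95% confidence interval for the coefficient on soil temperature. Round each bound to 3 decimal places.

SE(β̂₁) = √(MSE/Sₓₓ) = √(2.482/2583) = 0.0309984.
df = n − 2 = 120.
t* = t_{0.025, 120} = 1.97993.
Margin = t* × SE = 1.97993 × 0.0309984 = 0.06137.
CI: -0.126 ± 0.06137 → (-0.187, -0.065).
With 95% confidence, each one-unit increase in soil temperature is associated with a change of between -0.187 and -0.065 µmol m⁻² s⁻¹ in CO₂ flux.

(-0.187, -0.065)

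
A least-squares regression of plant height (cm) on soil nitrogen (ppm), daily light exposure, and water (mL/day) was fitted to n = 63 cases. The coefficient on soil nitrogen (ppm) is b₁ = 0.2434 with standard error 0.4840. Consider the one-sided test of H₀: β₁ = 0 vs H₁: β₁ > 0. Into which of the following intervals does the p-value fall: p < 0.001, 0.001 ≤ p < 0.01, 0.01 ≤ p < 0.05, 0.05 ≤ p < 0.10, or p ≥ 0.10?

t = 0.2434 / 0.4840 = 0.503.
df = n − k − 1 = 63 − 3 − 1 = 59.
One-sided p = P(T_{59} > t) ≈ 0.3085.
So p ≥ 0.10.

p ≥ 0.10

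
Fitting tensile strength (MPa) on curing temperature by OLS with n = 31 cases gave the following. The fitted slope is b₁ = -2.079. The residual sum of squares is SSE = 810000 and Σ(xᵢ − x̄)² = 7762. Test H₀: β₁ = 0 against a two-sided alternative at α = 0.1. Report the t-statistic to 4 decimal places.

MSE = SSE/(n − 2) = 810000/29 = 27931.
SE(b₁) = √(MSE/Sₓₓ) = √(27931/7762) = 1.89695.
t = -2.079 / 1.89695 = -1.0960.
df = n − 2 = 29.
Two-sided p ≈ 0.2821, which is ≥ 0.1, so fail to reject H₀.
The data do not give significant evidence of an association between curing temperature and tensile strength.

t = -1.0960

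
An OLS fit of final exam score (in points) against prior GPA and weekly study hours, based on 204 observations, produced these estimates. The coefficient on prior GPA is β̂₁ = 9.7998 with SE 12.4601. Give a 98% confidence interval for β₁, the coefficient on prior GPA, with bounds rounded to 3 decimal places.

(-19.420, 39.019)

df = n − k − 1 = 204 − 2 − 1 = 201.
t* = t_{0.01, 201} = 2.345043.
Margin = t* × SE = 2.345043 × 12.4601 = 29.21947.
CI: 9.7998 ± 29.21947 → (-19.420, 39.019).
With 98% confidence, each one-unit increase in prior GPA is associated with a change of between -19.420 and 39.019 points in final exam score, holding the other predictors fixed.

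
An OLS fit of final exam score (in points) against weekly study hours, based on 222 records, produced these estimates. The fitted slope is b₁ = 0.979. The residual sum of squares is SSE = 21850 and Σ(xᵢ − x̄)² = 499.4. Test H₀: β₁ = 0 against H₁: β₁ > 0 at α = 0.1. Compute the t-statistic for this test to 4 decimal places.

MSE = SSE/(n − 2) = 21850/220 = 99.3182.
SE(b₁) = √(MSE/Sₓₓ) = √(99.3182/499.4) = 0.445954.
t = 0.979 / 0.445954 = 2.1953.
df = n − 2 = 220.
One-sided p ≈ 0.0146, which is < 0.1, so reject H₀.
There is evidence that the true slope on weekly study hours is positive.

t = 2.1953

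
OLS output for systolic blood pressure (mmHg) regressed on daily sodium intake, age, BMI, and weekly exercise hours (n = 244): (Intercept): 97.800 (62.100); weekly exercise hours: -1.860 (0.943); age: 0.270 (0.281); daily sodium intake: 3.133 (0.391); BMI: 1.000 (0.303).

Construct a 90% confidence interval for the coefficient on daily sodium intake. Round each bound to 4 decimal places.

(2.4874, 3.7786)

Read off: b = 3.133, SE = 0.391 for daily sodium intake.
df = n − k − 1 = 244 − 4 − 1 = 239.
t* = t_{0.05, 239} = 1.651254.
Margin = t* × SE = 1.651254 × 0.391 = 0.645640.
CI: 3.133 ± 0.645640 → (2.4874, 3.7786).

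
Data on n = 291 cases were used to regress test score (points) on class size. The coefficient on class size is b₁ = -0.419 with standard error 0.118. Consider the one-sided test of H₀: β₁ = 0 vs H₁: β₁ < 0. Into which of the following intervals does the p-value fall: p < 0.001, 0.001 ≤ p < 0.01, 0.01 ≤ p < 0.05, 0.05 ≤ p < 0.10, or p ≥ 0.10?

p < 0.001

t = -0.419 / 0.118 = -3.551.
df = n − 2 = 291 − 2 = 289.
One-sided p = P(T_{289} < t) ≈ 0.0002.
So p < 0.001.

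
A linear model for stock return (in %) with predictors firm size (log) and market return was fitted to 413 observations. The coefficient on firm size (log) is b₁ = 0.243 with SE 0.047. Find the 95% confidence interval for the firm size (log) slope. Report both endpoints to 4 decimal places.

(0.1506, 0.3354)

df = n − k − 1 = 413 − 2 − 1 = 410.
t* = t_{0.025, 410} = 1.965767.
Margin = t* × SE = 1.965767 × 0.047 = 0.092391.
CI: 0.243 ± 0.092391 → (0.1506, 0.3354).
With 95% confidence, each one-unit increase in firm size (log) is associated with a change of between 0.1506 and 0.3354 % in stock return, holding the other predictors fixed.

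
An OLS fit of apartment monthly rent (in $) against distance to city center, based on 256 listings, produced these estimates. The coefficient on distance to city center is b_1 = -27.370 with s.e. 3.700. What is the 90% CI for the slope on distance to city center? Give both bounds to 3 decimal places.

(-33.478, -21.262)

df = n − 2 = 256 − 2 = 254.
t* = t_{0.05, 254} = 1.650875.
Margin = t* × SE = 1.650875 × 3.700 = 6.10824.
CI: -27.370 ± 6.10824 → (-33.478, -21.262).
With 90% confidence, each one-unit increase in distance to city center is associated with a change of between -33.478 and -21.262 $ in apartment monthly rent.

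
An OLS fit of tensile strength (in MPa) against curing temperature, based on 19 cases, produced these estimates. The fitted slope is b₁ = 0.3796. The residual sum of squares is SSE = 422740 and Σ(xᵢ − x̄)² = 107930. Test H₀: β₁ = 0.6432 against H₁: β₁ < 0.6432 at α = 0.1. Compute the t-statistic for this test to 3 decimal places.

t = -0.549

MSE = SSE/(n − 2) = 422740/17 = 24867.1.
SE(b₁) = √(MSE/Sₓₓ) = √(24867.1/107930) = 0.48.
t = (0.3796 − 0.6432) / 0.48 = -0.549.
df = n − 2 = 17.
One-sided p ≈ 0.2950, which is ≥ 0.1, so fail to reject H₀.
The data do not give significant evidence that the true slope on curing temperature is below 0.6432 MPa per unit.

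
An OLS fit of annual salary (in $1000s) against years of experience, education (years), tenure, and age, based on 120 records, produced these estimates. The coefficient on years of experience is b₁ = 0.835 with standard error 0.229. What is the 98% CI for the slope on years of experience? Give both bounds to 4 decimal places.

df = n − k − 1 = 120 − 4 − 1 = 115.
t* = t_{0.01, 115} = 2.359212.
Margin = t* × SE = 2.359212 × 0.229 = 0.540259.
CI: 0.835 ± 0.540259 → (0.2947, 1.3753).
With 98% confidence, each one-unit increase in years of experience is associated with a change of between 0.2947 and 1.3753 $1000s in annual salary, holding the other predictors fixed.

(0.2947, 1.3753)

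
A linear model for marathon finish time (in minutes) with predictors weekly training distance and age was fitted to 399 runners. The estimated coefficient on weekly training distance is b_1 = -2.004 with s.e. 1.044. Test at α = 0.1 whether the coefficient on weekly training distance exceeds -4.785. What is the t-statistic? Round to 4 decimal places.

t = 2.6638

H₀: β₁ = -4.785 vs H₁: β₁ > -4.785.
t = (b_1 − β₁⁰)/SE = (-2.004 − (-4.785)) / 1.044 = 2.6638.
df = n − k − 1 = 399 − 2 − 1 = 396.
One-sided p ≈ 0.0040, which is < 0.1, so reject H₀.
There is evidence that the true slope on weekly training distance exceeds -4.785 minutes per unit, holding the other predictors fixed.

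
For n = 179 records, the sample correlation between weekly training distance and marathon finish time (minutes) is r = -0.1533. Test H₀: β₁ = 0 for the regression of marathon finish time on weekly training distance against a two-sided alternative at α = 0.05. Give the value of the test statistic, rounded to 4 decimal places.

t = r·√(n − 2)/√(1 − r²) = -0.1533·√177/√0.976499 = -2.0639.
df = n − 2 = 177.
Two-sided p ≈ 0.0405, which is < 0.05, so reject H₀.
There is evidence of a linear association between weekly training distance and marathon finish time.

t = -2.0639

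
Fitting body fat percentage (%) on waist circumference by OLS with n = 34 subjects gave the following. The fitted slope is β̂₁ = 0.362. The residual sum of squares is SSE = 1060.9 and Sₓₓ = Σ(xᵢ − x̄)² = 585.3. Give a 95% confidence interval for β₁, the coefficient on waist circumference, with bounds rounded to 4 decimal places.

(-0.1228, 0.8468)

MSE = SSE/(n − 2) = 1060.9/32 = 33.1531.
SE(β̂₁) = √(MSE/Sₓₓ) = √(33.1531/585.3) = 0.237998.
df = n − 2 = 32.
t* = t_{0.025, 32} = 2.036933.
Margin = t* × SE = 2.036933 × 0.237998 = 0.484786.
CI: 0.362 ± 0.484786 → (-0.1228, 0.8468).
With 95% confidence, each one-unit increase in waist circumference is associated with a change of between -0.1228 and 0.8468 % in body fat percentage.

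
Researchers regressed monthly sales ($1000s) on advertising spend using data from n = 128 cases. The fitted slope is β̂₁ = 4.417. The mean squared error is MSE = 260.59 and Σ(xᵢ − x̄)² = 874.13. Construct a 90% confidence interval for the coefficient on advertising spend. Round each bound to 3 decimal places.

SE(β̂₁) = √(MSE/Sₓₓ) = √(260.59/874.13) = 0.545998.
df = n − 2 = 126.
t* = t_{0.05, 126} = 1.657037.
Margin = t* × SE = 1.657037 × 0.545998 = 0.90474.
CI: 4.417 ± 0.90474 → (3.512, 5.322).
With 90% confidence, each one-unit increase in advertising spend is associated with a change of between 3.512 and 5.322 $1000s in monthly sales.

(3.512, 5.322)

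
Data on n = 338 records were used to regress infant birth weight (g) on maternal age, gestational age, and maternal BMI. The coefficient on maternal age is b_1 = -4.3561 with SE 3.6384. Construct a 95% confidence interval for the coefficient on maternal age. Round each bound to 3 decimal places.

(-11.513, 2.801)

df = n − k − 1 = 338 − 3 − 1 = 334.
t* = t_{0.025, 334} = 1.967092.
Margin = t* × SE = 1.967092 × 3.6384 = 7.15707.
CI: -4.3561 ± 7.15707 → (-11.513, 2.801).
With 95% confidence, each one-unit increase in maternal age is associated with a change of between -11.513 and 2.801 g in infant birth weight, holding the other predictors fixed.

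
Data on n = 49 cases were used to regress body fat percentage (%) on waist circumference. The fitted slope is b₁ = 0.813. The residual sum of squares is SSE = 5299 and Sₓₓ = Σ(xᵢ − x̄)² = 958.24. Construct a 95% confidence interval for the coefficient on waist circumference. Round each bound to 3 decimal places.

MSE = SSE/(n − 2) = 5299/47 = 112.745.
SE(b₁) = √(MSE/Sₓₓ) = √(112.745/958.24) = 0.343013.
df = n − 2 = 47.
t* = t_{0.025, 47} = 2.011741.
Margin = t* × SE = 2.011741 × 0.343013 = 0.69005.
CI: 0.813 ± 0.69005 → (0.123, 1.503).
With 95% confidence, each one-unit increase in waist circumference is associated with a change of between 0.123 and 1.503 % in body fat percentage.

(0.123, 1.503)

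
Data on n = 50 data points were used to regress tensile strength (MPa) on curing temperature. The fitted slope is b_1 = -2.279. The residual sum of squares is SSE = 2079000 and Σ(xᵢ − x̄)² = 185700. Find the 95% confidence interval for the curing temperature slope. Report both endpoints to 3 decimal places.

MSE = SSE/(n − 2) = 2079000/48 = 43312.5.
SE(b_1) = √(MSE/Sₓₓ) = √(43312.5/185700) = 0.482948.
df = n − 2 = 48.
t* = t_{0.025, 48} = 2.010635.
Margin = t* × SE = 2.010635 × 0.482948 = 0.97103.
CI: -2.279 ± 0.97103 → (-3.250, -1.308).
With 95% confidence, each one-unit increase in curing temperature is associated with a change of between -3.250 and -1.308 MPa in tensile strength.

(-3.250, -1.308)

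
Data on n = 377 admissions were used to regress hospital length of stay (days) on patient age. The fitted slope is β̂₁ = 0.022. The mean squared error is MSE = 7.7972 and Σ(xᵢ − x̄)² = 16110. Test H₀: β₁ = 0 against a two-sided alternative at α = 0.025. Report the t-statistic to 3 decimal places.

t = 1.000

SE(β̂₁) = √(MSE/Sₓₓ) = √(7.7972/16110) = 0.0219999.
t = 0.022 / 0.0219999 = 1.000.
df = n − 2 = 375.
Two-sided p ≈ 0.3180, which is ≥ 0.025, so fail to reject H₀.
The data do not give significant evidence of an association between patient age and hospital length of stay.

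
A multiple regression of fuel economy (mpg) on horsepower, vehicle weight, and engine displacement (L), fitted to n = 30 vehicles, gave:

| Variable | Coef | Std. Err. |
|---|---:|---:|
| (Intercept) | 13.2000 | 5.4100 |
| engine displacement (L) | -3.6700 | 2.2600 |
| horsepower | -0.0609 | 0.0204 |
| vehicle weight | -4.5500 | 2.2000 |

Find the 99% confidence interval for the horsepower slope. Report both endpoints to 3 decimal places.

Read off: b = -0.0609, SE = 0.0204 for horsepower.
df = n − k − 1 = 30 − 3 − 1 = 26.
t* = t_{0.005, 26} = 2.778715.
Margin = t* × SE = 2.778715 × 0.0204 = 0.05669.
CI: -0.0609 ± 0.05669 → (-0.118, -0.004).

(-0.118, -0.004)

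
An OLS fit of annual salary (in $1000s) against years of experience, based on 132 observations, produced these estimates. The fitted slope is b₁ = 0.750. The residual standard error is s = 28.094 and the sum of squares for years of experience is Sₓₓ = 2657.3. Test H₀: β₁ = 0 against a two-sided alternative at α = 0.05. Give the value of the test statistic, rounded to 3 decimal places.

SE(b₁) = s/√Sₓₓ = 28.094/√2657.3 = 0.544996.
t = 0.750 / 0.544996 = 1.376.
df = n − 2 = 130.
Two-sided p ≈ 0.1711, which is ≥ 0.05, so fail to reject H₀.
The data do not give significant evidence of an association between years of experience and annual salary.

t = 1.376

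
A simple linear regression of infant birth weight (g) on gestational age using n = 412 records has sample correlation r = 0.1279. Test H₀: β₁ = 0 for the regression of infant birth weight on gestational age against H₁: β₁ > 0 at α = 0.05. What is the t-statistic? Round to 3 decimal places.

t = 2.611

t = r·√(n − 2)/√(1 − r²) = 0.1279·√410/√0.983642 = 2.611.
df = n − 2 = 410.
One-sided p ≈ 0.0047, which is < 0.05, so reject H₀.
There is evidence of a linear association between gestational age and infant birth weight.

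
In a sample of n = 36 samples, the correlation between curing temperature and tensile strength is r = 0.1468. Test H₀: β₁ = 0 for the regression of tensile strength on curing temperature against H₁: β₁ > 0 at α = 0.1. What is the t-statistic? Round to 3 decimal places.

t = r·√(n − 2)/√(1 − r²) = 0.1468·√34/√0.97845 = 0.865.
df = n − 2 = 34.
One-sided p ≈ 0.1965, which is ≥ 0.1, so fail to reject H₀.
The data do not give significant evidence of a linear association between curing temperature and tensile strength.

t = 0.865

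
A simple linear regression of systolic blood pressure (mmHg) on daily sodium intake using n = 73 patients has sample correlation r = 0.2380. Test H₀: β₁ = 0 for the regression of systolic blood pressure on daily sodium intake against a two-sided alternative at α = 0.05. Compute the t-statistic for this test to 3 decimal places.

t = 2.065

t = r·√(n − 2)/√(1 − r²) = 0.2380·√71/√0.943356 = 2.065.
df = n − 2 = 71.
Two-sided p ≈ 0.0426, which is < 0.05, so reject H₀.
There is evidence of a linear association between daily sodium intake and systolic blood pressure.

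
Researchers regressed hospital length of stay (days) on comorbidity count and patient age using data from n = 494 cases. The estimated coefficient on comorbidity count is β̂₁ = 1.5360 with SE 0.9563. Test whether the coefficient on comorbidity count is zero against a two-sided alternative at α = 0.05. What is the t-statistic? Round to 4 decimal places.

H₀: β₁ = 0 vs H₁: β₁ ≠ 0.
t = (β̂₁ − β₁⁰)/SE = 1.5360 / 0.9563 = 1.6062.
df = n − k − 1 = 494 − 2 − 1 = 491.
Two-sided p ≈ 0.1089, which is ≥ 0.05, so fail to reject H₀.
The data do not give significant evidence of an association between comorbidity count and hospital length of stay, after adjusting for the other predictors.

t = 1.6062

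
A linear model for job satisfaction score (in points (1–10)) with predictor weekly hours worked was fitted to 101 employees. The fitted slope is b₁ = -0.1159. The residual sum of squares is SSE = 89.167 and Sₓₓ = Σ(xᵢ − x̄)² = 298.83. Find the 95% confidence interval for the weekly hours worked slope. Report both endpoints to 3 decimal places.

MSE = SSE/(n − 2) = 89.167/99 = 0.900677.
SE(b₁) = √(MSE/Sₓₓ) = √(0.900677/298.83) = 0.0549.
df = n − 2 = 99.
t* = t_{0.025, 99} = 1.984217.
Margin = t* × SE = 1.984217 × 0.0549 = 0.10893.
CI: -0.1159 ± 0.10893 → (-0.225, -0.007).
With 95% confidence, each one-unit increase in weekly hours worked is associated with a change of between -0.225 and -0.007 points (1–10) in job satisfaction score.

(-0.225, -0.007)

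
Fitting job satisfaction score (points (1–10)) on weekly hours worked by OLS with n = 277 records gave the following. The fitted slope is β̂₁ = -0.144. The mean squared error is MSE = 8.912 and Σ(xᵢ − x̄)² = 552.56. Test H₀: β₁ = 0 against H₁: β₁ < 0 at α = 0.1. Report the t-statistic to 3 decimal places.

t = -1.134

SE(β̂₁) = √(MSE/Sₓₓ) = √(8.912/552.56) = 0.126998.
t = -0.144 / 0.126998 = -1.134.
df = n − 2 = 275.
One-sided p ≈ 0.1289, which is ≥ 0.1, so fail to reject H₀.
The data do not give significant evidence that the true slope on weekly hours worked is negative.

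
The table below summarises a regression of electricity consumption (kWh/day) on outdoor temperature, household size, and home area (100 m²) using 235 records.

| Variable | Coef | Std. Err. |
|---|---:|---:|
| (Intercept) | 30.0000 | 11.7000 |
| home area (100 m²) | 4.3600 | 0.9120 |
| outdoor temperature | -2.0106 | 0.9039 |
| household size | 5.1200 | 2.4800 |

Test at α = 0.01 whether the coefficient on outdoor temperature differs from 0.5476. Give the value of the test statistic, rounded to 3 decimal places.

Read off: b = -2.0106, SE = 0.9039 for outdoor temperature.
H₀: β₁ = 0.5476 vs H₁: β₁ ≠ 0.5476.
t = (-2.0106 − 0.5476) / 0.9039 = -2.830.
df = n − k − 1 = 235 − 3 − 1 = 231.
Two-sided p ≈ 0.0051, which is < 0.01, so reject H₀.
There is evidence that the true slope on outdoor temperature differs from 0.5476 kWh/day per unit, holding the other predictors fixed.

t = -2.830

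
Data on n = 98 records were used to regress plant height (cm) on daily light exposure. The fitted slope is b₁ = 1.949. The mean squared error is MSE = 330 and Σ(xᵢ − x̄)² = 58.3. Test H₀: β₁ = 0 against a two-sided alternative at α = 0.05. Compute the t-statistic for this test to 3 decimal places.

SE(b₁) = √(MSE/Sₓₓ) = √(330/58.3) = 2.37915.
t = 1.949 / 2.37915 = 0.819.
df = n − 2 = 96.
Two-sided p ≈ 0.4147, which is ≥ 0.05, so fail to reject H₀.
The data do not give significant evidence of an association between daily light exposure and plant height.

t = 0.819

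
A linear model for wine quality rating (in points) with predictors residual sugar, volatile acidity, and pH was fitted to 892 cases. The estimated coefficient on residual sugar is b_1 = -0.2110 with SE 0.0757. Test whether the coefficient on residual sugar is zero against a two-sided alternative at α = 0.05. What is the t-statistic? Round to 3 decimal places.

H₀: β₁ = 0 vs H₁: β₁ ≠ 0.
t = (b_1 − β₁⁰)/SE = -0.2110 / 0.0757 = -2.787.
df = n − k − 1 = 892 − 3 − 1 = 888.
Two-sided p ≈ 0.0054, which is < 0.05, so reject H₀.
There is evidence that residual sugar is associated with wine quality rating, holding the other predictors fixed.

t = -2.787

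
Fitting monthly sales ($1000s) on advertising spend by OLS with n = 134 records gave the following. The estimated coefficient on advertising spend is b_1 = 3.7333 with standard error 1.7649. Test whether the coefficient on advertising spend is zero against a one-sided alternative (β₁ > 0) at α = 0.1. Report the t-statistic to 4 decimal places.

t = 2.1153

H₀: β₁ = 0 vs H₁: β₁ > 0.
t = (b_1 − β₁⁰)/SE = 3.7333 / 1.7649 = 2.1153.
df = n − 2 = 134 − 2 = 132.
One-sided p ≈ 0.0181, which is < 0.1, so reject H₀.
There is evidence that the true slope on advertising spend is positive.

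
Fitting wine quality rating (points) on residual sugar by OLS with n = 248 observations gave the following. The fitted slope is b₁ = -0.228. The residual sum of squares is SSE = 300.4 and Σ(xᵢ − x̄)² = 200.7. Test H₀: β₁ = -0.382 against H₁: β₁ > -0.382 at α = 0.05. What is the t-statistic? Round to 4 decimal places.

MSE = SSE/(n − 2) = 300.4/246 = 1.22114.
SE(b₁) = √(MSE/Sₓₓ) = √(1.22114/200.7) = 0.0780025.
t = (-0.228 − (-0.382)) / 0.0780025 = 1.9743.
df = n − 2 = 246.
One-sided p ≈ 0.0247, which is < 0.05, so reject H₀.
There is evidence that the true slope on residual sugar exceeds -0.382 points per unit.

t = 1.9743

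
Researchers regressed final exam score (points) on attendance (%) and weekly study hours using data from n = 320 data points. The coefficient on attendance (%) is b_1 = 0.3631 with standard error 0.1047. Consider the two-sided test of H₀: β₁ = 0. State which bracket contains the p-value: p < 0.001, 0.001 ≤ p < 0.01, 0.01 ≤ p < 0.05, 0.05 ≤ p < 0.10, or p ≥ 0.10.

t = 0.3631 / 0.1047 = 3.468.
df = n − k − 1 = 320 − 2 − 1 = 317.
Two-sided p = 2·P(T_{317} > |t|) ≈ 0.0006.
So p < 0.001.

p < 0.001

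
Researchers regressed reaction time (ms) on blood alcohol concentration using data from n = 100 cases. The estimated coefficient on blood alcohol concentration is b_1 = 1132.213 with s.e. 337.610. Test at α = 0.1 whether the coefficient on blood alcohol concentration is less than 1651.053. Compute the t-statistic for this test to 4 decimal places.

t = -1.5368

H₀: β₁ = 1651.053 vs H₁: β₁ < 1651.053.
t = (b_1 − β₁⁰)/SE = (1132.213 − 1651.053) / 337.610 = -1.5368.
df = n − 2 = 100 − 2 = 98.
One-sided p ≈ 0.0638, which is < 0.1, so reject H₀.
There is evidence that the true slope on blood alcohol concentration is below 1651.053 ms per unit.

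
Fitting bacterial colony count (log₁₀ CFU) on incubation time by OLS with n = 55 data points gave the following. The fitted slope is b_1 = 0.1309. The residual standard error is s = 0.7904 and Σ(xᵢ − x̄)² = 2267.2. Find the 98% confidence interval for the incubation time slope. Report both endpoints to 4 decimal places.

SE(b_1) = s/√Sₓₓ = 0.7904/√2267.2 = 0.0165998.
df = n − 2 = 53.
t* = t_{0.01, 53} = 2.39879.
Margin = t* × SE = 2.39879 × 0.0165998 = 0.039819.
CI: 0.1309 ± 0.039819 → (0.0911, 0.1707).
With 98% confidence, each one-unit increase in incubation time is associated with a change of between 0.0911 and 0.1707 log₁₀ CFU in bacterial colony count.

(0.0911, 0.1707)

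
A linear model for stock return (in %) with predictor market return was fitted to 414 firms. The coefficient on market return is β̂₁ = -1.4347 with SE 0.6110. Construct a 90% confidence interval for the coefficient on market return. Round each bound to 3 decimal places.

(-2.442, -0.427)

df = n − 2 = 414 − 2 = 412.
t* = t_{0.05, 412} = 1.64856.
Margin = t* × SE = 1.64856 × 0.6110 = 1.00727.
CI: -1.4347 ± 1.00727 → (-2.442, -0.427).
With 90% confidence, each one-unit increase in market return is associated with a change of between -2.442 and -0.427 % in stock return.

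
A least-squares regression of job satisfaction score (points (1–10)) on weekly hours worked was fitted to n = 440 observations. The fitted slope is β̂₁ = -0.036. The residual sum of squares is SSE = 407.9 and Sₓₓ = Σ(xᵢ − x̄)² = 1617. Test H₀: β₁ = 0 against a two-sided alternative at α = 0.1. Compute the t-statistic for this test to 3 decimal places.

t = -1.500

MSE = SSE/(n − 2) = 407.9/438 = 0.931279.
SE(β̂₁) = √(MSE/Sₓₓ) = √(0.931279/1617) = 0.0239985.
t = -0.036 / 0.0239985 = -1.500.
df = n − 2 = 438.
Two-sided p ≈ 0.1343, which is ≥ 0.1, so fail to reject H₀.
The data do not give significant evidence of an association between weekly hours worked and job satisfaction score.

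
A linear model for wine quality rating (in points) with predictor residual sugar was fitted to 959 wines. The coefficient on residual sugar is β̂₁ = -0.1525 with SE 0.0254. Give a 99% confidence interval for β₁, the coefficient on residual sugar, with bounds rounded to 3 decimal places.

(-0.218, -0.087)

df = n − 2 = 959 − 2 = 957.
t* = t_{0.005, 957} = 2.580976.
Margin = t* × SE = 2.580976 × 0.0254 = 0.06556.
CI: -0.1525 ± 0.06556 → (-0.218, -0.087).
With 99% confidence, each one-unit increase in residual sugar is associated with a change of between -0.218 and -0.087 points in wine quality rating.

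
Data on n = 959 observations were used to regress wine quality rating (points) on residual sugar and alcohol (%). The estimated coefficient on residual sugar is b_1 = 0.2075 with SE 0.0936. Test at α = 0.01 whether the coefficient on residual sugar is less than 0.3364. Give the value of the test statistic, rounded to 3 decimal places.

t = -1.377

H₀: β₁ = 0.3364 vs H₁: β₁ < 0.3364.
t = (b_1 − β₁⁰)/SE = (0.2075 − 0.3364) / 0.0936 = -1.377.
df = n − k − 1 = 959 − 2 − 1 = 956.
One-sided p ≈ 0.0844, which is ≥ 0.01, so fail to reject H₀.
The data do not give significant evidence that the true slope on residual sugar is below 0.3364 points per unit, holding the other predictors fixed.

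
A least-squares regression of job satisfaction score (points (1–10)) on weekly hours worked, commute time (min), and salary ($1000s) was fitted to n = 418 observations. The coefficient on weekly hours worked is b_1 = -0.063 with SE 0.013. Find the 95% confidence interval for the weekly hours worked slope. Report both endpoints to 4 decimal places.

df = n − k − 1 = 418 − 3 − 1 = 414.
t* = t_{0.025, 414} = 1.965711.
Margin = t* × SE = 1.965711 × 0.013 = 0.025554.
CI: -0.063 ± 0.025554 → (-0.0886, -0.0374).
With 95% confidence, each one-unit increase in weekly hours worked is associated with a change of between -0.0886 and -0.0374 points (1–10) in job satisfaction score, holding the other predictors fixed.

(-0.0886, -0.0374)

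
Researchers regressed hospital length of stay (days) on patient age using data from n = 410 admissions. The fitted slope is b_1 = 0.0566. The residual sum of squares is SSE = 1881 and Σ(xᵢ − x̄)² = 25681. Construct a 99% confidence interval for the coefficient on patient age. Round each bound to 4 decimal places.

MSE = SSE/(n − 2) = 1881/408 = 4.61029.
SE(b_1) = √(MSE/Sₓₓ) = √(4.61029/25681) = 0.0133986.
df = n − 2 = 408.
t* = t_{0.005, 408} = 2.587933.
Margin = t* × SE = 2.587933 × 0.0133986 = 0.034675.
CI: 0.0566 ± 0.034675 → (0.0219, 0.0913).
With 99% confidence, each one-unit increase in patient age is associated with a change of between 0.0219 and 0.0913 days in hospital length of stay.

(0.0219, 0.0913)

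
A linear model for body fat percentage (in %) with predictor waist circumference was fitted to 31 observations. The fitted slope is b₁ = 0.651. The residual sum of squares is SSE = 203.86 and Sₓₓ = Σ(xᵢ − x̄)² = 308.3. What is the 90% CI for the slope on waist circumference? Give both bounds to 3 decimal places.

MSE = SSE/(n − 2) = 203.86/29 = 7.02966.
SE(b₁) = √(MSE/Sₓₓ) = √(7.02966/308.3) = 0.151001.
df = n − 2 = 29.
t* = t_{0.05, 29} = 1.699127.
Margin = t* × SE = 1.699127 × 0.151001 = 0.25657.
CI: 0.651 ± 0.25657 → (0.394, 0.908).
With 90% confidence, each one-unit increase in waist circumference is associated with a change of between 0.394 and 0.908 % in body fat percentage.

(0.394, 0.908)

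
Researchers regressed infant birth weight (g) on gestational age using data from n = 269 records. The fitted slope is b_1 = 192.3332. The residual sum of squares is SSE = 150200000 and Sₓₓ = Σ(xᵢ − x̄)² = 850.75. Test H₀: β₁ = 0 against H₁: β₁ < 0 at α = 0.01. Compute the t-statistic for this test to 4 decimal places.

MSE = SSE/(n − 2) = 150200000/267 = 562547.
SE(b_1) = √(MSE/Sₓₓ) = √(562547/850.75) = 25.7145.
t = 192.3332 / 25.7145 = 7.4796.
df = n − 2 = 267.
One-sided p ≈ 1.0000, which is ≥ 0.01, so fail to reject H₀.
The data do not give significant evidence that the true slope on gestational age is negative.

t = 7.4796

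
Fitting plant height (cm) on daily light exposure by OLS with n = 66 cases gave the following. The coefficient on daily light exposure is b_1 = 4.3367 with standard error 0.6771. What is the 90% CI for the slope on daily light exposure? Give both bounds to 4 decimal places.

df = n − 2 = 66 − 2 = 64.
t* = t_{0.05, 64} = 1.669013.
Margin = t* × SE = 1.669013 × 0.6771 = 1.130089.
CI: 4.3367 ± 1.130089 → (3.2066, 5.4668).
With 90% confidence, each one-unit increase in daily light exposure is associated with a change of between 3.2066 and 5.4668 cm in plant height.

(3.2066, 5.4668)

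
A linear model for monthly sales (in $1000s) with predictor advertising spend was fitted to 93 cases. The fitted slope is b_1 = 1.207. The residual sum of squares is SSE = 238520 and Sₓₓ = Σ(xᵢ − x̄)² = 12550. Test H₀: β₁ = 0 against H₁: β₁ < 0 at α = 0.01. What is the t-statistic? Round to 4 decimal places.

t = 2.6411

MSE = SSE/(n − 2) = 238520/91 = 2621.1.
SE(b_1) = √(MSE/Sₓₓ) = √(2621.1/12550) = 0.457004.
t = 1.207 / 0.457004 = 2.6411.
df = n − 2 = 91.
One-sided p ≈ 0.9951, which is ≥ 0.01, so fail to reject H₀.
The data do not give significant evidence that the true slope on advertising spend is negative.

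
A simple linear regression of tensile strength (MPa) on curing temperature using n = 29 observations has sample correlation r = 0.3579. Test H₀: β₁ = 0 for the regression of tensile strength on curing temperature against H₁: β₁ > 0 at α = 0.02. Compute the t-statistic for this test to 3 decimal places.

t = 1.992

t = r·√(n − 2)/√(1 − r²) = 0.3579·√27/√0.871908 = 1.992.
df = n − 2 = 27.
One-sided p ≈ 0.0283, which is ≥ 0.02, so fail to reject H₀.
The data do not give significant evidence of a linear association between curing temperature and tensile strength.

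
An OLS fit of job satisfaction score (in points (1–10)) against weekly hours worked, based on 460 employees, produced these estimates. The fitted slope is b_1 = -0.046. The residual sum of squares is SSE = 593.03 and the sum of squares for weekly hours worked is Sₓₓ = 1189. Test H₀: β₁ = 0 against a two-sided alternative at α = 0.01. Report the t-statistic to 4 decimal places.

MSE = SSE/(n − 2) = 593.03/458 = 1.29483.
SE(b_1) = √(MSE/Sₓₓ) = √(1.29483/1189) = 0.0330001.
t = -0.046 / 0.0330001 = -1.3939.
df = n − 2 = 458.
Two-sided p ≈ 0.1640, which is ≥ 0.01, so fail to reject H₀.
The data do not give significant evidence of an association between weekly hours worked and job satisfaction score.

t = -1.3939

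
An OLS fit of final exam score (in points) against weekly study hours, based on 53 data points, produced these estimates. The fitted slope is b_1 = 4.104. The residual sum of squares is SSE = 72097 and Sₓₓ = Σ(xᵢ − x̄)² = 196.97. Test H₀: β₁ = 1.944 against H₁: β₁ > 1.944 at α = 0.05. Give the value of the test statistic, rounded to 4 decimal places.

MSE = SSE/(n − 2) = 72097/51 = 1413.67.
SE(b_1) = √(MSE/Sₓₓ) = √(1413.67/196.97) = 2.679.
t = (4.104 − 1.944) / 2.679 = 0.8063.
df = n − 2 = 51.
One-sided p ≈ 0.2119, which is ≥ 0.05, so fail to reject H₀.
The data do not give significant evidence that the true slope on weekly study hours exceeds 1.944 points per unit.

t = 0.8063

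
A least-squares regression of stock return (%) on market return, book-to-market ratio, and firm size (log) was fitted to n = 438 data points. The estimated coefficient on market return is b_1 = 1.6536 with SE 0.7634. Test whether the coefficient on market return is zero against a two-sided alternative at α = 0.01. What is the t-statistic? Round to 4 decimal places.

t = 2.1661

H₀: β₁ = 0 vs H₁: β₁ ≠ 0.
t = (b_1 − β₁⁰)/SE = 1.6536 / 0.7634 = 2.1661.
df = n − k − 1 = 438 − 3 − 1 = 434.
Two-sided p ≈ 0.0308, which is ≥ 0.01, so fail to reject H₀.
The data do not give significant evidence of an association between market return and stock return, after adjusting for the other predictors.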